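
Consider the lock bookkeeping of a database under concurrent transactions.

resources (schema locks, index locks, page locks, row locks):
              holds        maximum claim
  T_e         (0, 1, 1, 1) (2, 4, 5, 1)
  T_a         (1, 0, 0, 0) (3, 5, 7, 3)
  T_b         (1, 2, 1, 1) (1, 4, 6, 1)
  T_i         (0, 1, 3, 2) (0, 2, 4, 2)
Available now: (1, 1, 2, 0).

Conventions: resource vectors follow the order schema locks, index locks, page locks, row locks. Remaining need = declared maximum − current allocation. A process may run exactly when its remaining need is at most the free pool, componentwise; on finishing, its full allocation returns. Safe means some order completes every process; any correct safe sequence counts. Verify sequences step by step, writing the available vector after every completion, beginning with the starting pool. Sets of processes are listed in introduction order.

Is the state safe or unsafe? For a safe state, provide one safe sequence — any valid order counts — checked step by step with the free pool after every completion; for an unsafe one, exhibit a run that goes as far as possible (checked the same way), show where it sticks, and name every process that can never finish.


SAFE, for example via the order T_i, T_b, T_e, T_a.
Key observation: at T_i the run first touches a limit — (0, 1, 1, 0) against (1, 1, 2, 0), exact on a resource it actually requests.
Walking it through:
  pool = (1, 1, 2, 0)
  run T_i (needs (0, 1, 1, 0), free (1, 1, 2, 0)); after release of (0, 1, 3, 2) the pool is (1, 2, 5, 2)
  run T_b (needs (0, 2, 5, 0), free (1, 2, 5, 2)); after release of (1, 2, 1, 1) the pool is (2, 4, 6, 3)
  run T_e (needs (2, 3, 4, 0), free (2, 4, 6, 3)); after release of (0, 1, 1, 1) the pool is (2, 5, 7, 4)
  run T_a (needs (2, 5, 7, 3), free (2, 5, 7, 4)); after release of (1, 0, 0, 0) the pool is (3, 5, 7, 4)


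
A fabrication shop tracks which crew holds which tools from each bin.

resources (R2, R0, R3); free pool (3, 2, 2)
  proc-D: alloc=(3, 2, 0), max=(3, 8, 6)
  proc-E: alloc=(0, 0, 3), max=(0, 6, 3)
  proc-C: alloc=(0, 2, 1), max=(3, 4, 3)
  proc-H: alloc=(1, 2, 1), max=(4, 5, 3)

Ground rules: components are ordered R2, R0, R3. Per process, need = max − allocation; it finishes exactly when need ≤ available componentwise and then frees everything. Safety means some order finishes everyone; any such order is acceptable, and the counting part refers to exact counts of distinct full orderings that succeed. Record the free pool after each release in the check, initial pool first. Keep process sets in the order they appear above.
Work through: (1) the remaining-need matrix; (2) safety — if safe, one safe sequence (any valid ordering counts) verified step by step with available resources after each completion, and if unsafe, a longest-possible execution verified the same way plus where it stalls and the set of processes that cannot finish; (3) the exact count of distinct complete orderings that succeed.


(1) Remaining need (order R2, R0, R3):
  proc-D: (0, 6, 6)
  proc-E: (0, 6, 0)
  proc-C: (3, 2, 2)
  proc-H: (3, 3, 2)
(2) The state is SAFE; one workable sequence: proc-C, proc-H, proc-E, proc-D.
Key observation: at proc-C the run first touches a limit — (3, 2, 2) against (3, 2, 2), exact on a resource it actually requests.
Walking it through:
  pool = (3, 2, 2)
  proc-C: need (3, 2, 2) fits (3, 2, 2); releases (0, 2, 1), pool now (3, 4, 3)
  proc-H: need (3, 3, 2) fits (3, 4, 3); releases (1, 2, 1), pool now (4, 6, 4)
  proc-E: need (0, 6, 0) fits (4, 6, 4); releases (0, 0, 3), pool now (4, 6, 7)
  proc-D: need (0, 6, 6) fits (4, 6, 7); releases (3, 2, 0), pool now (7, 8, 7)
(3) Precisely 1 of the possible complete orderings is a safe sequence.


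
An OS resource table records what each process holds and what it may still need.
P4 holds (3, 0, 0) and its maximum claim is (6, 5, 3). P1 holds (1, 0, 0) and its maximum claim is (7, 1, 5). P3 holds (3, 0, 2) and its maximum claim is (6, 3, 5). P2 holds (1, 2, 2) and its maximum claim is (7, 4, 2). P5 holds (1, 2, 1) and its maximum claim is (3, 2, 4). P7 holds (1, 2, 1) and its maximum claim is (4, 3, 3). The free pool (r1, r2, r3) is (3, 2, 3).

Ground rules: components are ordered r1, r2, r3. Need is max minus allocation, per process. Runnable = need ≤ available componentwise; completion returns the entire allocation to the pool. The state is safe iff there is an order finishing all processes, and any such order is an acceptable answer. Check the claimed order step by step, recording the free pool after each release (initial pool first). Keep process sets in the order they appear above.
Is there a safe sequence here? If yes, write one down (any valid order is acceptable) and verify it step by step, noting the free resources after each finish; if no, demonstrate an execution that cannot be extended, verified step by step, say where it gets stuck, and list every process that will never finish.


SAFE, for example via the order P7, P5, P4, P3, P1, P2.
Key observation: at P7 the run first touches a limit — (3, 1, 2) against (3, 2, 3), exact on a resource it actually requests.
Verifying each step:
  pool = (3, 2, 3)
  P7 needs (3, 1, 2) <= (3, 2, 3) -> finishes; pool += (1, 2, 1) = (4, 4, 4)
  P5 needs (2, 0, 3) <= (4, 4, 4) -> finishes; pool += (1, 2, 1) = (5, 6, 5)
  P4 needs (3, 5, 3) <= (5, 6, 5) -> finishes; pool += (3, 0, 0) = (8, 6, 5)
  P3 needs (3, 3, 3) <= (8, 6, 5) -> finishes; pool += (3, 0, 2) = (11, 6, 7)
  P1 needs (6, 1, 5) <= (11, 6, 7) -> finishes; pool += (1, 0, 0) = (12, 6, 7)
  P2 needs (6, 2, 0) <= (12, 6, 7) -> finishes; pool += (1, 2, 2) = (13, 8, 9)


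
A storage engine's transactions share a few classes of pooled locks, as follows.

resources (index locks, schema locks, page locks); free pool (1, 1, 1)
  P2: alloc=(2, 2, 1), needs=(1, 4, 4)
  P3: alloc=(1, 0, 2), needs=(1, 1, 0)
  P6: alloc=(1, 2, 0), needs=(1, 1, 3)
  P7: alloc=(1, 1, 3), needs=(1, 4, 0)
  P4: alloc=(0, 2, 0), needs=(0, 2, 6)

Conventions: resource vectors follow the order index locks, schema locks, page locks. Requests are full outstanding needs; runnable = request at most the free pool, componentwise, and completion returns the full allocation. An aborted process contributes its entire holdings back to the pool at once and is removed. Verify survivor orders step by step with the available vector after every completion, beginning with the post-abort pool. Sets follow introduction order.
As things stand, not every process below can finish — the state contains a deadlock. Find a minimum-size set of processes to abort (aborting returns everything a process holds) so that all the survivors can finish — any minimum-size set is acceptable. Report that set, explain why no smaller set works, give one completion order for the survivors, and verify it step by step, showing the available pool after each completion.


The answer: abort P2.
Key observation: P7 could never have finished before the abort; with (2, 2, 1) returned by P2, it fits at step 3.
No smaller set exists: with zero aborts the deadlock remains.
The survivors complete as P3, P6, P7, P4. Verifying each step (starting from the post-abort pool):
  pool = (3, 3, 2)
  run P3 (needs (1, 1, 0), free (3, 3, 2)); after release of (1, 0, 2) the pool is (4, 3, 4)
  run P6 (needs (1, 1, 3), free (4, 3, 4)); after release of (1, 2, 0) the pool is (5, 5, 4)
  run P7 (needs (1, 4, 0), free (5, 5, 4)); after release of (1, 1, 3) the pool is (6, 6, 7)
  run P4 (needs (0, 2, 6), free (6, 6, 7)); after release of (0, 2, 0) the pool is (6, 8, 7)


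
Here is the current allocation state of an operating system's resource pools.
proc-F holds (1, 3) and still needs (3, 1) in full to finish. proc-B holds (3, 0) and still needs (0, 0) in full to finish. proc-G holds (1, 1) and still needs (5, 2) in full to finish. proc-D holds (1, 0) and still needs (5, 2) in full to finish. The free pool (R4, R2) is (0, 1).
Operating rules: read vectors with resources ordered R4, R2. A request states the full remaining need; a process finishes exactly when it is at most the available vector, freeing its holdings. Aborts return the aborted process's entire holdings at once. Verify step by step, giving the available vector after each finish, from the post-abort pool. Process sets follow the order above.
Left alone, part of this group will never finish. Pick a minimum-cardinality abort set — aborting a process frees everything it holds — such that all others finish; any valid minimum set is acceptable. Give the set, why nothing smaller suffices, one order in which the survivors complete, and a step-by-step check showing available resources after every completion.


Minimum abort set: proc-D.
Key observation: no ordering could ever have run proc-G before the abort of proc-D; with (1, 0) back in the pool it fits at step 3.
No smaller set exists: with zero aborts the deadlock remains.
Survivors finish in the order: proc-B, proc-F, proc-G. Walking it through (pool after the aborts first):
  pool = (1, 1)
  run proc-B (needs (0, 0), free (1, 1)); after release of (3, 0) the pool is (4, 1)
  run proc-F (needs (3, 1), free (4, 1)); after release of (1, 3) the pool is (5, 4)
  run proc-G (needs (5, 2), free (5, 4)); after release of (1, 1) the pool is (6, 5)


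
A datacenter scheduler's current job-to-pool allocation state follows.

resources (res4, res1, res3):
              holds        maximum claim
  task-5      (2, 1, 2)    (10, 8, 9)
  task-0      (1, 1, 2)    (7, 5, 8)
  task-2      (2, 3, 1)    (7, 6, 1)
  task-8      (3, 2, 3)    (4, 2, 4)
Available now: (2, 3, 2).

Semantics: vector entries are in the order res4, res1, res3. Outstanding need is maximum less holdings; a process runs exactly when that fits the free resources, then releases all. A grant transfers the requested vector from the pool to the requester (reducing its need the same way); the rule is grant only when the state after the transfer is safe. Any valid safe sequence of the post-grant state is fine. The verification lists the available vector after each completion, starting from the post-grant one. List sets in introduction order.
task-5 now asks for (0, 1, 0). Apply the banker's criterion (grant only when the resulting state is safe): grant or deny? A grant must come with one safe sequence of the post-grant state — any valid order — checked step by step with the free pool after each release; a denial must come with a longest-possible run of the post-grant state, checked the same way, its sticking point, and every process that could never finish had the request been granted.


GRANT: granting preserves safety; a valid post-grant sequence is task-8, task-2, task-0, task-5.
Key observation: the grant leaves (2, 2, 2) free — enough for task-8, whose release restarts the cascade.
Step-by-step check of the post-grant state:
  pool = (2, 2, 2)
  task-8 needs (1, 0, 1) <= (2, 2, 2) -> finishes; pool += (3, 2, 3) = (5, 4, 5)
  task-2 needs (5, 3, 0) <= (5, 4, 5) -> finishes; pool += (2, 3, 1) = (7, 7, 6)
  task-0 needs (6, 4, 6) <= (7, 7, 6) -> finishes; pool += (1, 1, 2) = (8, 8, 8)
  task-5 needs (8, 6, 7) <= (8, 8, 8) -> finishes; pool += (2, 2, 2) = (10, 10, 10)


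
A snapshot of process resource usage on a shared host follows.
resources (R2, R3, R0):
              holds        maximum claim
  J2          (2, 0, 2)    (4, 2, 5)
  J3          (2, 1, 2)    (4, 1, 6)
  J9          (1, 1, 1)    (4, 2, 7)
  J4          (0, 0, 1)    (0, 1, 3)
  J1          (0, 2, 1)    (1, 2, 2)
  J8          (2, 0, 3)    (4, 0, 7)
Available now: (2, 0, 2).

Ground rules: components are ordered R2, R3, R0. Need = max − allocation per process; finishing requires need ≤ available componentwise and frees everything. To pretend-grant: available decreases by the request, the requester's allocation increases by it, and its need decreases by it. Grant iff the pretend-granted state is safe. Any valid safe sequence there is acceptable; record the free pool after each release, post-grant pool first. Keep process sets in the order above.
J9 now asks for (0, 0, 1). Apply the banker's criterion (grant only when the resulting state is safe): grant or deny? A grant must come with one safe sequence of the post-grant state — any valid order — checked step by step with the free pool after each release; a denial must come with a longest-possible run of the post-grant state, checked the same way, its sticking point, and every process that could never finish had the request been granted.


GRANT. The post-grant state is safe; one safe sequence: J1, J4, J2, J3, J9, J8.
Key observation: post-grant, (2, 0, 1) remains, and an order beginning with J1 completes everyone.
Step-by-step check of the post-grant state:
  pool = (2, 0, 1)
  run J1 (needs (1, 0, 1), free (2, 0, 1)); after release of (0, 2, 1) the pool is (2, 2, 2)
  run J4 (needs (0, 1, 2), free (2, 2, 2)); after release of (0, 0, 1) the pool is (2, 2, 3)
  run J2 (needs (2, 2, 3), free (2, 2, 3)); after release of (2, 0, 2) the pool is (4, 2, 5)
  run J3 (needs (2, 0, 4), free (4, 2, 5)); after release of (2, 1, 2) the pool is (6, 3, 7)
  run J9 (needs (3, 1, 5), free (6, 3, 7)); after release of (1, 1, 2) the pool is (7, 4, 9)
  run J8 (needs (2, 0, 4), free (7, 4, 9)); after release of (2, 0, 3) the pool is (9, 4, 12)


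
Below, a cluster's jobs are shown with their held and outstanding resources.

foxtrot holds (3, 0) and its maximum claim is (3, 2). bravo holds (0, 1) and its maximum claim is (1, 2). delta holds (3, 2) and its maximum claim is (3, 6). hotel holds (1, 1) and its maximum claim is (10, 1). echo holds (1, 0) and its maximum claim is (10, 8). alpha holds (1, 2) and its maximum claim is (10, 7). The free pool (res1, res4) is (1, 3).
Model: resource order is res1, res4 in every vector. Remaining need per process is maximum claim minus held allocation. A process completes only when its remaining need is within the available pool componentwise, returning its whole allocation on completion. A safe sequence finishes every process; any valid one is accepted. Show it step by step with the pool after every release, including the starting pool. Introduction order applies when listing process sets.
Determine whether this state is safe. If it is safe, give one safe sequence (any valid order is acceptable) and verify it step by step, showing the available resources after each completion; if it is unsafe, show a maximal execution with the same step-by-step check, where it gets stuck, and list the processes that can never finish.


The state is UNSAFE.
Key observation: once bravo, foxtrot, delta finish, the pool peaks at (7, 6) — and every remaining process still needs more res1 than that.
The run bravo, foxtrot, delta cannot be extended any further. Walking it through:
  pool = (1, 3)
  run bravo (needs (1, 1), free (1, 3)); after release of (0, 1) the pool is (1, 4)
  run foxtrot (needs (0, 2), free (1, 4)); after release of (3, 0) the pool is (4, 4)
  run delta (needs (0, 4), free (4, 4)); after release of (3, 2) the pool is (7, 6)
  hotel cannot run: need (9, 0) vs free (7, 6) (insufficient res1)
  echo cannot run: need (9, 8) vs free (7, 6) (insufficient res1 and res4)
  alpha cannot run: need (9, 5) vs free (7, 6) (insufficient res1)
Processes that can never finish: hotel, echo and alpha.


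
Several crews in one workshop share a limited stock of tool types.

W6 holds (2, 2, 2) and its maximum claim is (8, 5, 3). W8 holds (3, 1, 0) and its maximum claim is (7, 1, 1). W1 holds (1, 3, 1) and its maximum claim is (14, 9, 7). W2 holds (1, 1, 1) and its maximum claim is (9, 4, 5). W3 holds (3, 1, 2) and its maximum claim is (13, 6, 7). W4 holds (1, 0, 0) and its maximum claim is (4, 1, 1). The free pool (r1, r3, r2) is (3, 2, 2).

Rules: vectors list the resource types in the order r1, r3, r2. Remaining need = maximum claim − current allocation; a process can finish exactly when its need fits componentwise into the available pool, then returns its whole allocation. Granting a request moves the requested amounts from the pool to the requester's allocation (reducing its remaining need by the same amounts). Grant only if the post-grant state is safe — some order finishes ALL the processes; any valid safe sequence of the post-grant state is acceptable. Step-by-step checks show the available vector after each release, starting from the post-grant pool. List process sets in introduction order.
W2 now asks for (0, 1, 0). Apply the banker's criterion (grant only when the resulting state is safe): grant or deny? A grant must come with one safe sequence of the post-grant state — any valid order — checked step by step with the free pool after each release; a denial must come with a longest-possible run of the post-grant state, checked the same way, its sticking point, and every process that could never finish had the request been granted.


DENY: after the grant no complete ordering would exist.
Key observation: after W4, W8 the pool peaks at (7, 2, 2), and each blocked process is short somewhere: W6 on r3; W1 on r1, r3, r2; W2 on r1, r2; W3 on r1, r3, r2.
On the post-grant state, W4, W8 is a maximal run — nothing extends it. Step-by-step check:
  pool = (3, 1, 2)
  W4: need (3, 1, 1) fits (3, 1, 2); releases (1, 0, 0), pool now (4, 1, 2)
  W8: need (4, 0, 1) fits (4, 1, 2); releases (3, 1, 0), pool now (7, 2, 2)
  W6 cannot run: need (6, 3, 1) vs free (7, 2, 2) (insufficient r3)
  W1 cannot run: need (13, 6, 6) vs free (7, 2, 2) (insufficient r1, r3 and r2)
  W2 cannot run: need (8, 2, 4) vs free (7, 2, 2) (insufficient r1 and r2)
  W3 cannot run: need (10, 5, 5) vs free (7, 2, 2) (insufficient r1, r3 and r2)
Post-grant, the permanently blocked set is W6, W1, W2 and W3.


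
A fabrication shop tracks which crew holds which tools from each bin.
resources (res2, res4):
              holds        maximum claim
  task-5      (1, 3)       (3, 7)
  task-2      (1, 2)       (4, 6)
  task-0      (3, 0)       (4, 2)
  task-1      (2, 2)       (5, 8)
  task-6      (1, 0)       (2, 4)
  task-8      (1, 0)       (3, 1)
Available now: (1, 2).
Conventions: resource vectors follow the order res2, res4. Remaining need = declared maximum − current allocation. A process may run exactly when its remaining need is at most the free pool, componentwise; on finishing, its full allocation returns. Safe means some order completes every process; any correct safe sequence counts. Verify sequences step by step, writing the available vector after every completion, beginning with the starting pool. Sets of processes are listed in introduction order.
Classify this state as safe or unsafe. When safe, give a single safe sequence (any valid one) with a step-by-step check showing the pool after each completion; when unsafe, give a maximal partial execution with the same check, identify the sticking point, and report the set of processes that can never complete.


UNSAFE — no complete ordering exists.
Key observation: the wall is res4: completing task-0, task-8 brings the pool only to (5, 2), and all the rest need more.
The run task-0, task-8 cannot be extended any further. Check, step by step:
  pool = (1, 2)
  run task-0 (needs (1, 2), free (1, 2)); after release of (3, 0) the pool is (4, 2)
  run task-8 (needs (2, 1), free (4, 2)); after release of (1, 0) the pool is (5, 2)
  blocked: task-5 wants (2, 4), pool (5, 2) — not enough res4
  blocked: task-2 wants (3, 4), pool (5, 2) — not enough res4
  blocked: task-1 wants (3, 6), pool (5, 2) — not enough res4
  blocked: task-6 wants (1, 4), pool (5, 2) — not enough res4
Processes that can never finish: task-5, task-2, task-1 and task-6.


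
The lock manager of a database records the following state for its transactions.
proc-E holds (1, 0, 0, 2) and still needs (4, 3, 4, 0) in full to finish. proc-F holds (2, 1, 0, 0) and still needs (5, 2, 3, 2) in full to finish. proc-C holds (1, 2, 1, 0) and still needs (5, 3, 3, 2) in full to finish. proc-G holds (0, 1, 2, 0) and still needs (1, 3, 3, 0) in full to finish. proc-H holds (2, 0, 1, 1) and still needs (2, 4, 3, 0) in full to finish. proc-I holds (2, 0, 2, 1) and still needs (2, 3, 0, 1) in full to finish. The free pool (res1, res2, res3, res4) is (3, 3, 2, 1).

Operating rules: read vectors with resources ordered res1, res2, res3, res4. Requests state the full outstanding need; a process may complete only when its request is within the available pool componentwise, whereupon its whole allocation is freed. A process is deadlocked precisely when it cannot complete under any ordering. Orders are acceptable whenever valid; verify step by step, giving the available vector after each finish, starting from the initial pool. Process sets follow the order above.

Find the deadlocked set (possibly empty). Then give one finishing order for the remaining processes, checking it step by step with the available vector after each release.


Nothing here is deadlocked.
Key observation: the pool covers proc-I at once, and every later process fits after earlier releases.
The rest can finish in the order proc-I, proc-F, proc-G, proc-E, proc-H, proc-C. Check, step by step:
  pool = (3, 3, 2, 1)
  proc-I: need (2, 3, 0, 1) fits (3, 3, 2, 1); releases (2, 0, 2, 1), pool now (5, 3, 4, 2)
  proc-F: need (5, 2, 3, 2) fits (5, 3, 4, 2); releases (2, 1, 0, 0), pool now (7, 4, 4, 2)
  proc-G: need (1, 3, 3, 0) fits (7, 4, 4, 2); releases (0, 1, 2, 0), pool now (7, 5, 6, 2)
  proc-E: need (4, 3, 4, 0) fits (7, 5, 6, 2); releases (1, 0, 0, 2), pool now (8, 5, 6, 4)
  proc-H: need (2, 4, 3, 0) fits (8, 5, 6, 4); releases (2, 0, 1, 1), pool now (10, 5, 7, 5)
  proc-C: need (5, 3, 3, 2) fits (10, 5, 7, 5); releases (1, 2, 1, 0), pool now (11, 7, 8, 5)


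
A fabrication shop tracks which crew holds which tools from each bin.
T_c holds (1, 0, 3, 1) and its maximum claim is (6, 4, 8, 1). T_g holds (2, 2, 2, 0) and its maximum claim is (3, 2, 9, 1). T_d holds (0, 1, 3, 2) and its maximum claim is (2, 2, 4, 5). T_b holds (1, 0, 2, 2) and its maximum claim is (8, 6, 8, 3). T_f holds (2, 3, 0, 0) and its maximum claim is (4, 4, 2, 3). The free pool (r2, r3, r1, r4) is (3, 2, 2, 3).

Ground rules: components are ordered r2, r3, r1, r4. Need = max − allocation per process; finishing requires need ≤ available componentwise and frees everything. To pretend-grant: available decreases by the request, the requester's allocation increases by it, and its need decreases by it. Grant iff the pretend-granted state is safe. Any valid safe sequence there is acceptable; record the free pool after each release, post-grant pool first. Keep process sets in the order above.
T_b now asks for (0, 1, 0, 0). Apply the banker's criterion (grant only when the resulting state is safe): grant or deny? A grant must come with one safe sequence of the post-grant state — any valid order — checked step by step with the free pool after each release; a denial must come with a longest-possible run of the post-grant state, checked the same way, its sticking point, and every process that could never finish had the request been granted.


GRANT: granting preserves safety; a valid post-grant sequence is T_f, T_d, T_c, T_g, T_b.
Key observation: the grant leaves (3, 1, 2, 3) free — enough for T_f, whose release restarts the cascade.
Check on the post-grant state, step by step:
  pool = (3, 1, 2, 3)
  run T_f (needs (2, 1, 2, 3), free (3, 1, 2, 3)); after release of (2, 3, 0, 0) the pool is (5, 4, 2, 3)
  run T_d (needs (2, 1, 1, 3), free (5, 4, 2, 3)); after release of (0, 1, 3, 2) the pool is (5, 5, 5, 5)
  run T_c (needs (5, 4, 5, 0), free (5, 5, 5, 5)); after release of (1, 0, 3, 1) the pool is (6, 5, 8, 6)
  run T_g (needs (1, 0, 7, 1), free (6, 5, 8, 6)); after release of (2, 2, 2, 0) the pool is (8, 7, 10, 6)
  run T_b (needs (7, 5, 6, 1), free (8, 7, 10, 6)); after release of (1, 1, 2, 2) the pool is (9, 8, 12, 8)


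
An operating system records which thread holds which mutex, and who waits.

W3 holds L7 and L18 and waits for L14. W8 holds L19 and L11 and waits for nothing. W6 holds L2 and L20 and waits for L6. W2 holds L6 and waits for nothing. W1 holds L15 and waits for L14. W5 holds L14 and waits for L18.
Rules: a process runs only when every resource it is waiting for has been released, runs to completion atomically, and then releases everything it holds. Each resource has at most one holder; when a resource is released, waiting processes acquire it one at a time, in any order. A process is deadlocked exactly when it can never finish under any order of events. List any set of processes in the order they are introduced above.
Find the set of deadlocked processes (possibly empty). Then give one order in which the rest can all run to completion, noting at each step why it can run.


Deadlocked: W3, W1 and W5.
Key observation: the loop W3 -> W5 -> W3 blocks itself forever; W1 waits into the deadlock from upstream.
One completion order for the rest: W2, W6, W8.
Walking it through:
  W2 waits on nothing -> runs at once and releases L6
  W6 waits on L6 — all released -> runs and releases L2 and L20
  W8 waits on nothing -> runs at once and releases L19 and L11


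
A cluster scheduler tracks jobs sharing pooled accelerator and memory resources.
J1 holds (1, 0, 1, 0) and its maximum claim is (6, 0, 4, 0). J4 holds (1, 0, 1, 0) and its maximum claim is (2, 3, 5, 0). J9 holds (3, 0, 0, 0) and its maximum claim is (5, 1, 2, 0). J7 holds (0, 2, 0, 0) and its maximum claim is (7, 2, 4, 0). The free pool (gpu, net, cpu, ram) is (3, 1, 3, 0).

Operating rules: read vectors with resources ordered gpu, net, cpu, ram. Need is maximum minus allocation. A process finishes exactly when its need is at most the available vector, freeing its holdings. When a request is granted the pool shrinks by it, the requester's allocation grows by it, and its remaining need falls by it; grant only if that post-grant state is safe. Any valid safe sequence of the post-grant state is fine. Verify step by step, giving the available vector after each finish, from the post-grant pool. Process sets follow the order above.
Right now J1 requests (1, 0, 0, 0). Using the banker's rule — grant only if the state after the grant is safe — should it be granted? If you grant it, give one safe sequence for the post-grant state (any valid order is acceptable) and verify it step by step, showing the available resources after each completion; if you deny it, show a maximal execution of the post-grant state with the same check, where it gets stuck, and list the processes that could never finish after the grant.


GRANT: granting preserves safety; a valid post-grant sequence is J9, J1, J7, J4.
Key observation: the transfer keeps a workable pool ((2, 1, 3, 0)); J9 starts the safe sequence.
Step-by-step check of the post-grant state:
  pool = (2, 1, 3, 0)
  J9 needs (2, 1, 2, 0) <= (2, 1, 3, 0) -> finishes; pool += (3, 0, 0, 0) = (5, 1, 3, 0)
  J1 needs (4, 0, 3, 0) <= (5, 1, 3, 0) -> finishes; pool += (2, 0, 1, 0) = (7, 1, 4, 0)
  J7 needs (7, 0, 4, 0) <= (7, 1, 4, 0) -> finishes; pool += (0, 2, 0, 0) = (7, 3, 4, 0)
  J4 needs (1, 3, 4, 0) <= (7, 3, 4, 0) -> finishes; pool += (1, 0, 1, 0) = (8, 3, 5, 0)


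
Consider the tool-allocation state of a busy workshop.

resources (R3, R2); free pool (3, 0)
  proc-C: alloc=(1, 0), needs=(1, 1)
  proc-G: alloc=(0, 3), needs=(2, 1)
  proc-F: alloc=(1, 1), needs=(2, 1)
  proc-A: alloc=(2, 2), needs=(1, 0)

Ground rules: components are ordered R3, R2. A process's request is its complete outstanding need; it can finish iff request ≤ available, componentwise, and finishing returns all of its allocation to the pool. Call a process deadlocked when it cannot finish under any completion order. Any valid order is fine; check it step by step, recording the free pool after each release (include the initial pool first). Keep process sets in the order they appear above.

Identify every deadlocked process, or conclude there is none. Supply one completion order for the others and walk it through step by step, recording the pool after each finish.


The deadlocked set is empty.
Key observation: proc-A leads a chain of completions in which each release enables another process.
The rest can finish in the order proc-A, proc-C, proc-G, proc-F. Check, step by step:
  pool = (3, 0)
  proc-A: need (1, 0) fits (3, 0); releases (2, 2), pool now (5, 2)
  proc-C: need (1, 1) fits (5, 2); releases (1, 0), pool now (6, 2)
  proc-G: need (2, 1) fits (6, 2); releases (0, 3), pool now (6, 5)
  proc-F: need (2, 1) fits (6, 5); releases (1, 1), pool now (7, 6)


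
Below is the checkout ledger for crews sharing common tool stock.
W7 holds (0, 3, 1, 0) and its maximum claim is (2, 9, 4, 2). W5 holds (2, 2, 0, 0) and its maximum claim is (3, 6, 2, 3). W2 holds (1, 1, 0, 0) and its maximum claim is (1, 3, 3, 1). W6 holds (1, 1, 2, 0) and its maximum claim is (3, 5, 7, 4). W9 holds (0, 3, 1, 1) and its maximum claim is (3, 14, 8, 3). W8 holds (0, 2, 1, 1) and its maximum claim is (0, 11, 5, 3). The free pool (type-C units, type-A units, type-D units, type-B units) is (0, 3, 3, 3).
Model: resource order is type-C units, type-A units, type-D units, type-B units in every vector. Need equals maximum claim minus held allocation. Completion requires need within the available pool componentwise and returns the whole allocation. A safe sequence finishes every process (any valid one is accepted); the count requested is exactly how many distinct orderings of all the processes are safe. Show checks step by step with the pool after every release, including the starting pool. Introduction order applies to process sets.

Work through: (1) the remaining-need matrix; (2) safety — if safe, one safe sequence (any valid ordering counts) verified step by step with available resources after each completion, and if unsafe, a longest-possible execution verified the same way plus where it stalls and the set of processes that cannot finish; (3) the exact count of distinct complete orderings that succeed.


(1) Need matrix, components ordered type-C units, type-A units, type-D units, type-B units:
  W7: (2, 6, 3, 2)
  W5: (1, 4, 2, 3)
  W2: (0, 2, 3, 1)
  W6: (2, 4, 5, 4)
  W9: (3, 11, 7, 2)
  W8: (0, 9, 4, 2)
(2) The state is SAFE; one workable sequence: W2, W5, W7, W8, W6, W9.
Key observation: W2 is the earliest step where a requested resource binds exactly: need (0, 2, 3, 1), pool (0, 3, 3, 3) at its turn.
Walking it through:
  pool = (0, 3, 3, 3)
  W2: need (0, 2, 3, 1) fits (0, 3, 3, 3); releases (1, 1, 0, 0), pool now (1, 4, 3, 3)
  W5: need (1, 4, 2, 3) fits (1, 4, 3, 3); releases (2, 2, 0, 0), pool now (3, 6, 3, 3)
  W7: need (2, 6, 3, 2) fits (3, 6, 3, 3); releases (0, 3, 1, 0), pool now (3, 9, 4, 3)
  W8: need (0, 9, 4, 2) fits (3, 9, 4, 3); releases (0, 2, 1, 1), pool now (3, 11, 5, 4)
  W6: need (2, 4, 5, 4) fits (3, 11, 5, 4); releases (1, 1, 2, 0), pool now (4, 12, 7, 4)
  W9: need (3, 11, 7, 2) fits (4, 12, 7, 4); releases (0, 3, 1, 1), pool now (4, 15, 8, 5)
(3) The exact count: 1 of the possible complete orderings is a safe sequence.


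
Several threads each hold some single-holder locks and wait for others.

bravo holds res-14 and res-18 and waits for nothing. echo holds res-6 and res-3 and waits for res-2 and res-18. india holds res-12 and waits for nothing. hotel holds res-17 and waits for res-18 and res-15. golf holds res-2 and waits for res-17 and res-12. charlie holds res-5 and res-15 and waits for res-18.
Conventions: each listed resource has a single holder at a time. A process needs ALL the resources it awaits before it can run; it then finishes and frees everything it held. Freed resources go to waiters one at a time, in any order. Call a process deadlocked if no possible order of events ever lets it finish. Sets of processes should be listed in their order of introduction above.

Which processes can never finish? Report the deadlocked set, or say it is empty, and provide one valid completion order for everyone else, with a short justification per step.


Nothing here is deadlocked.
Key observation: no waiting chain loops back on itself — every chain ends at a process that waits on nothing, so everyone eventually runs.
One completion order for the rest: india, bravo, charlie, hotel, golf, echo.
Verifying each step:
  run india (it waits on nothing); releases res-12
  run bravo (it waits on nothing); releases res-14 and res-18
  run charlie (all its waits — res-18 — are resolved); releases res-5 and res-15
  run hotel (all its waits — res-18 and res-15 — are resolved); releases res-17
  run golf (all its waits — res-17 and res-12 — are resolved); releases res-2
  run echo (all its waits — res-2 and res-18 — are resolved); releases res-6 and res-3


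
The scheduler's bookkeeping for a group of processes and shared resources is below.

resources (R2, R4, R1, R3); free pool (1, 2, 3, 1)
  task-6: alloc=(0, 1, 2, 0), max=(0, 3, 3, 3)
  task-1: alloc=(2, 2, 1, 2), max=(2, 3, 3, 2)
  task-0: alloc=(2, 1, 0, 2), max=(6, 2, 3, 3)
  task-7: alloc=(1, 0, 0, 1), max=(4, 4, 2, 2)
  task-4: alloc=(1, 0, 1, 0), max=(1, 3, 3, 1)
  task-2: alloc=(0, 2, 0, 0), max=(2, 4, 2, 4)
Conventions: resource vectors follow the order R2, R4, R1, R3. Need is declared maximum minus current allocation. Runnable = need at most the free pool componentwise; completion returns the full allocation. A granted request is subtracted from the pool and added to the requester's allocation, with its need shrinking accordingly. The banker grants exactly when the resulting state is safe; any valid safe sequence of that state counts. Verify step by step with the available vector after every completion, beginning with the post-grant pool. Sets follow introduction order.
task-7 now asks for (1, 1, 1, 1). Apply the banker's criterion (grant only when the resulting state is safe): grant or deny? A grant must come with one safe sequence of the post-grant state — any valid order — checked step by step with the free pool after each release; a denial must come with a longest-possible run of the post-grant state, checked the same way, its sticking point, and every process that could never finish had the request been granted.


GRANT. The post-grant state is safe; one safe sequence: task-1, task-4, task-7, task-0, task-6, task-2.
Key observation: even at the reduced pool (0, 1, 2, 0), task-1 fits immediately, so safety survives the grant.
Verifying the post-grant state step by step:
  pool = (0, 1, 2, 0)
  run task-1 (needs (0, 1, 2, 0), free (0, 1, 2, 0)); after release of (2, 2, 1, 2) the pool is (2, 3, 3, 2)
  run task-4 (needs (0, 3, 2, 1), free (2, 3, 3, 2)); after release of (1, 0, 1, 0) the pool is (3, 3, 4, 2)
  run task-7 (needs (2, 3, 1, 0), free (3, 3, 4, 2)); after release of (2, 1, 1, 2) the pool is (5, 4, 5, 4)
  run task-0 (needs (4, 1, 3, 1), free (5, 4, 5, 4)); after release of (2, 1, 0, 2) the pool is (7, 5, 5, 6)
  run task-6 (needs (0, 2, 1, 3), free (7, 5, 5, 6)); after release of (0, 1, 2, 0) the pool is (7, 6, 7, 6)
  run task-2 (needs (2, 2, 2, 4), free (7, 6, 7, 6)); after release of (0, 2, 0, 0) the pool is (7, 8, 7, 6)


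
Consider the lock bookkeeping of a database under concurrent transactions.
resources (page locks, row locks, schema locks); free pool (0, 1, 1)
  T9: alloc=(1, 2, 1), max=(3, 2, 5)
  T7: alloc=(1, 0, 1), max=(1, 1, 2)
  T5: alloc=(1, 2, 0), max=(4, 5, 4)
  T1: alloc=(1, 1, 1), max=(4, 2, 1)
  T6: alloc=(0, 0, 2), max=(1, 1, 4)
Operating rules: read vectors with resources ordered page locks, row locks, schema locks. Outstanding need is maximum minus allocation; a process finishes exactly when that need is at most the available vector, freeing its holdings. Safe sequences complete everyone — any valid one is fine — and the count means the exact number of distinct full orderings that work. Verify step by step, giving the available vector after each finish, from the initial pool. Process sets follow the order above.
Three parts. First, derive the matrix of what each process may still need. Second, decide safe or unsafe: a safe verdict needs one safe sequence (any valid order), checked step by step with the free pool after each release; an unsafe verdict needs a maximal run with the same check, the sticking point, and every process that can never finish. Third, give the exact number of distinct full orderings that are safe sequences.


(1) Outstanding need per process (order page locks, row locks, schema locks):
  T9: (2, 0, 4)
  T7: (0, 1, 1)
  T5: (3, 3, 4)
  T1: (3, 1, 0)
  T6: (1, 1, 2)
(2) The state is UNSAFE.
Key observation: the wall is page locks: completing T7, T6 brings the pool only to (1, 1, 4), and all the rest need more.
A maximal execution: T7, T6 — then nothing else fits. Walking it through:
  pool = (0, 1, 1)
  run T7 (needs (0, 1, 1), free (0, 1, 1)); after release of (1, 0, 1) the pool is (1, 1, 2)
  run T6 (needs (1, 1, 2), free (1, 1, 2)); after release of (0, 0, 2) the pool is (1, 1, 4)
  T9 cannot run: need (2, 0, 4) vs free (1, 1, 4) (insufficient page locks)
  T5 cannot run: need (3, 3, 4) vs free (1, 1, 4) (insufficient page locks and row locks)
  T1 cannot run: need (3, 1, 0) vs free (1, 1, 4) (insufficient page locks)
Processes that can never finish: T9, T5 and T1.
(3) The exact count: 0 of the possible complete orderings are safe sequences.


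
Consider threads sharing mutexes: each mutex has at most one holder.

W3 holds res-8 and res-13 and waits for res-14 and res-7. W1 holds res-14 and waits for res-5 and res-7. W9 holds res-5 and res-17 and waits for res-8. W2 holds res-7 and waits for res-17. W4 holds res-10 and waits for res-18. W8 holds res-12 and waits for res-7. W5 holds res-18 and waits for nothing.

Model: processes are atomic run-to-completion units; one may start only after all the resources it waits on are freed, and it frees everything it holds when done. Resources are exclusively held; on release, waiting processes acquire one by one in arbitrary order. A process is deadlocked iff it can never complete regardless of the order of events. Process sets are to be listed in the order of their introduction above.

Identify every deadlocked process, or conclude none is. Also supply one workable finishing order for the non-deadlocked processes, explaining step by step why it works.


Deadlocked set: W3, W1, W9, W2 and W8.
Key observation: along W3 -> W1 -> W9 -> W3, each member waits on what the next one holds — a deadlock; W2 is caught in further circular waits and W8 waits into the deadlock from upstream.
A valid finishing order for the others: W5, W4.
Walking it through:
  W5: no waits; runs immediately, freeing res-18
  W4 waits on res-18 — all released -> runs and releases res-10


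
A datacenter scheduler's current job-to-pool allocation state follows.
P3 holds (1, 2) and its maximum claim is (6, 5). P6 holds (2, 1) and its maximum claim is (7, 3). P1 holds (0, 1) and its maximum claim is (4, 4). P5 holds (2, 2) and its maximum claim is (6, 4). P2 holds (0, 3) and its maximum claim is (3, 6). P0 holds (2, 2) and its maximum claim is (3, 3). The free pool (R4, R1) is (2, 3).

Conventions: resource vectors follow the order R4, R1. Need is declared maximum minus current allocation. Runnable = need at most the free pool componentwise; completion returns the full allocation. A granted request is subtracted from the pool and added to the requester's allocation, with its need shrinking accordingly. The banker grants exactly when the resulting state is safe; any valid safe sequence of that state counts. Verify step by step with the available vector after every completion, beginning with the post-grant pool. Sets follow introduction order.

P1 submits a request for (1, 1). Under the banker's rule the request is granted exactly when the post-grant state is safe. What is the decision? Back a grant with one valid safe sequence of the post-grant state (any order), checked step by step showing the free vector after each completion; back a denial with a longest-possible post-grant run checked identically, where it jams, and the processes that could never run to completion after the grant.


GRANT. The post-grant state is safe; one safe sequence: P0, P1, P5, P2, P6, P3.
Key observation: after the grant the pool drops to (1, 2), which still lets P0 finish first and unwind the rest.
Step-by-step check of the post-grant state:
  pool = (1, 2)
  run P0 (needs (1, 1), free (1, 2)); after release of (2, 2) the pool is (3, 4)
  run P1 (needs (3, 2), free (3, 4)); after release of (1, 2) the pool is (4, 6)
  run P5 (needs (4, 2), free (4, 6)); after release of (2, 2) the pool is (6, 8)
  run P2 (needs (3, 3), free (6, 8)); after release of (0, 3) the pool is (6, 11)
  run P6 (needs (5, 2), free (6, 11)); after release of (2, 1) the pool is (8, 12)
  run P3 (needs (5, 3), free (8, 12)); after release of (1, 2) the pool is (9, 14)
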